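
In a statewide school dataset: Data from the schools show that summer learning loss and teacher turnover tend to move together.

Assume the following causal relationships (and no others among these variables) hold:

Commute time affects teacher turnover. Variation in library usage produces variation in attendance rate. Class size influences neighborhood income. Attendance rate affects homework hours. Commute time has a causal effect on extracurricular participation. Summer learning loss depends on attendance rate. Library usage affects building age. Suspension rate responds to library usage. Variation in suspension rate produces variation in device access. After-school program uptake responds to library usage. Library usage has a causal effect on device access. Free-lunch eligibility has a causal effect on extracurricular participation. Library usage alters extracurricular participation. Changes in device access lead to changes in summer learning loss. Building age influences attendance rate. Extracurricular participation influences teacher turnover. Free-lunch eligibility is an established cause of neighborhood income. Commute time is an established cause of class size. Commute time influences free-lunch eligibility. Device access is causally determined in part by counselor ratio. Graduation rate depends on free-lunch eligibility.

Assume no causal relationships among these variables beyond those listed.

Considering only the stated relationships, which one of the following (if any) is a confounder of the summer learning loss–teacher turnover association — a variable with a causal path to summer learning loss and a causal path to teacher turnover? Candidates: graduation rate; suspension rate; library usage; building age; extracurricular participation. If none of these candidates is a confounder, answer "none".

library usage

Library usage causes summer learning loss (library usage → device access → summer learning loss) and also causes teacher turnover (library usage → extracurricular participation → teacher turnover); it is a common cause of both.
Each of the other candidates lacks a causal path to at least one of summer learning loss and teacher turnover, so they do not confound the relationship.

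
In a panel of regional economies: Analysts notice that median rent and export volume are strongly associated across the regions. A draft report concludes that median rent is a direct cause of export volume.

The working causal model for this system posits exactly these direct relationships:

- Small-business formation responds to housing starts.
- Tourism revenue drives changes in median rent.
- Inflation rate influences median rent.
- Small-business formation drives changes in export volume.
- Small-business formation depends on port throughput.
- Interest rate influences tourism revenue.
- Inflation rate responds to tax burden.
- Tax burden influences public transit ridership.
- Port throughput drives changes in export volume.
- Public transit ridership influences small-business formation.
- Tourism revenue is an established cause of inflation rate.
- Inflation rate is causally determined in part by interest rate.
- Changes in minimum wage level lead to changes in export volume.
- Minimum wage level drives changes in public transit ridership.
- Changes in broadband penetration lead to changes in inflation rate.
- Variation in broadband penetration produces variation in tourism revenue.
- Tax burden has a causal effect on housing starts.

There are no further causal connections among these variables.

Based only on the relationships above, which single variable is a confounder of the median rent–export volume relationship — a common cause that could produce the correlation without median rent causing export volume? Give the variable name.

Tax burden has a causal path to median rent (tax burden → inflation rate → median rent) and a separate causal path to export volume (tax burden → housing starts → small-business formation → export volume), so it is a common cause of both.
No stated relationship gives median rent a causal route to export volume, so the correlation is explained by the shared upstream cause rather than a direct effect.

tax burden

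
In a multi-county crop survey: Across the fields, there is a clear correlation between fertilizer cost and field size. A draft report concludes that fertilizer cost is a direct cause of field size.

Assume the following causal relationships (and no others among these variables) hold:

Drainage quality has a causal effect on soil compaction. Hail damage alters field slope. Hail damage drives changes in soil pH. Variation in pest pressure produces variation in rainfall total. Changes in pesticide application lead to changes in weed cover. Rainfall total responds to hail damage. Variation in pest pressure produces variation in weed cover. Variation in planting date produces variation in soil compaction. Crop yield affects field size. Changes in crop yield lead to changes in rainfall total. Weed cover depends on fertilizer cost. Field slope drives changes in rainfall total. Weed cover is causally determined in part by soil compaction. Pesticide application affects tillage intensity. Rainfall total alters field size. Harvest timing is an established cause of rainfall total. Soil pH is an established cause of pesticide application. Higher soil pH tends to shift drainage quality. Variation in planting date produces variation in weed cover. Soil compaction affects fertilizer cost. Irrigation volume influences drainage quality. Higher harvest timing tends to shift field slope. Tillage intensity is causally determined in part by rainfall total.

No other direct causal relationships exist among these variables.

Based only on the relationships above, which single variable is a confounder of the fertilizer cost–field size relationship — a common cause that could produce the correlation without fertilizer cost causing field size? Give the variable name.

hail damage

Hail damage has a causal path to fertilizer cost (hail damage → soil pH → drainage quality → soil compaction → fertilizer cost) and a separate causal path to field size (hail damage → rainfall total → field size), so it is a common cause of both.
No stated relationship gives fertilizer cost a causal route to field size, so the correlation is explained by the shared upstream cause rather than a direct effect.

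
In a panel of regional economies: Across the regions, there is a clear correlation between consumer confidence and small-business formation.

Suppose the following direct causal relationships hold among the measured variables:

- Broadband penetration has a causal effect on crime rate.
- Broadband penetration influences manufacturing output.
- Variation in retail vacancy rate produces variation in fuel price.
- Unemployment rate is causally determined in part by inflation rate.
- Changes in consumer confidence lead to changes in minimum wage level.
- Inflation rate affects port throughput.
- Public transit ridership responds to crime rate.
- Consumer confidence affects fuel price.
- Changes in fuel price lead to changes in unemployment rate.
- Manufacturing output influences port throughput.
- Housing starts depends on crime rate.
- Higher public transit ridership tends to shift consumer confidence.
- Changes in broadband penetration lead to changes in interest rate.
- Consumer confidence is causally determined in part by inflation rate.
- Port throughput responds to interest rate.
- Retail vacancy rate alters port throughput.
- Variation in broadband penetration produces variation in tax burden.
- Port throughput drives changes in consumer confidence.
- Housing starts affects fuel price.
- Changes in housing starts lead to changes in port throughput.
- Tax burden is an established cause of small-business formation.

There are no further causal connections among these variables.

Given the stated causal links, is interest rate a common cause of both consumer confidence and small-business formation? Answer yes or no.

no

Interest rate has no stated causal path to small-business formation. A confounder must cause both variables, so interest rate does not qualify.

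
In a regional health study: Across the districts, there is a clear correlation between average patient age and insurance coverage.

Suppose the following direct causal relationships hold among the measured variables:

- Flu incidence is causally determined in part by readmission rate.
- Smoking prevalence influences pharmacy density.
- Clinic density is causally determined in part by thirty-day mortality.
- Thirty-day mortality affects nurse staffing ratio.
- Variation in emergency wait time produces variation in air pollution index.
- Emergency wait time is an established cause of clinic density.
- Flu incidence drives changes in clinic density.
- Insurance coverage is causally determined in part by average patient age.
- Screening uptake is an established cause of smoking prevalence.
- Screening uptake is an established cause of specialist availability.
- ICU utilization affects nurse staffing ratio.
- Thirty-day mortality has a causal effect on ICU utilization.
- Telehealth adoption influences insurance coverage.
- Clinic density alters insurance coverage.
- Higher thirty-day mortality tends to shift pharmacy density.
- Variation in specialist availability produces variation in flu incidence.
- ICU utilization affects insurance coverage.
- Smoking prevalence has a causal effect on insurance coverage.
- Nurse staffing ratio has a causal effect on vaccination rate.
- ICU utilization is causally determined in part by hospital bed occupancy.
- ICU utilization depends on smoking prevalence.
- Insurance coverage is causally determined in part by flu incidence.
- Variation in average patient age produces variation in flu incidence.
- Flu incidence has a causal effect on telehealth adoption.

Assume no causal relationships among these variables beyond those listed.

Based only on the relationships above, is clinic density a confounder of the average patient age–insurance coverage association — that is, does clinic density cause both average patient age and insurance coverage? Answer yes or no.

no

Clinic density has no stated causal path to average patient age. A confounder must cause both variables, so clinic density does not qualify.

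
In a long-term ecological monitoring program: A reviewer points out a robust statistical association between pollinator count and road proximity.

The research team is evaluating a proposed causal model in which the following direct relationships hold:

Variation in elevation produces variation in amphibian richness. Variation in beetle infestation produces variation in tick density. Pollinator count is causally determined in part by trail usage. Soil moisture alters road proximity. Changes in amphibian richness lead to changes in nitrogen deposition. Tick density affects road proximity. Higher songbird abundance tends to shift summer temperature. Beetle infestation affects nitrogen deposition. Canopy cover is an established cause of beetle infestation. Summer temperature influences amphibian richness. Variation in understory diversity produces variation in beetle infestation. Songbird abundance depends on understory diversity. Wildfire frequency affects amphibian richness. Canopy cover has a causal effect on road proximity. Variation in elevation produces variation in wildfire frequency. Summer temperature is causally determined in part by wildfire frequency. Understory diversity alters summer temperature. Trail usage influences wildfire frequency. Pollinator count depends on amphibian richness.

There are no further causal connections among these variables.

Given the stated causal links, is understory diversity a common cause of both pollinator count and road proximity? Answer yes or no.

yes

Understory diversity has a causal path to pollinator count (understory diversity → summer temperature → amphibian richness → pollinator count) and to road proximity (understory diversity → beetle infestation → tick density → road proximity), so it is a common cause of both — a confounder.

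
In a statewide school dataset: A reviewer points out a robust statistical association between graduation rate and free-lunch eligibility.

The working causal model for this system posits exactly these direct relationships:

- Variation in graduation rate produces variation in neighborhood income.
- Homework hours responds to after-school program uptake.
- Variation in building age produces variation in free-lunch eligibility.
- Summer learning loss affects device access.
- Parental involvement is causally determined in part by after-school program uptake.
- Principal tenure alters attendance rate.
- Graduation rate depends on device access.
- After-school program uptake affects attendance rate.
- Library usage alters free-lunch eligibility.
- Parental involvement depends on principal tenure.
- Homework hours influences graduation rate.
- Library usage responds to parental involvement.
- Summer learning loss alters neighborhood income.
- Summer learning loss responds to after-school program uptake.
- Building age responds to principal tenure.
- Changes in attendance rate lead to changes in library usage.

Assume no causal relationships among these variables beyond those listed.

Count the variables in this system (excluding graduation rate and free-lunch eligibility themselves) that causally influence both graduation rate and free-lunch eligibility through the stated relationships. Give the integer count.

The common causes are: after-school program uptake (to graduation rate via after-school program uptake → homework hours → graduation rate; to free-lunch eligibility via after-school program uptake → parental involvement → library usage → free-lunch eligibility).
Every other variable lacks a causal path to at least one of graduation rate and free-lunch eligibility.

1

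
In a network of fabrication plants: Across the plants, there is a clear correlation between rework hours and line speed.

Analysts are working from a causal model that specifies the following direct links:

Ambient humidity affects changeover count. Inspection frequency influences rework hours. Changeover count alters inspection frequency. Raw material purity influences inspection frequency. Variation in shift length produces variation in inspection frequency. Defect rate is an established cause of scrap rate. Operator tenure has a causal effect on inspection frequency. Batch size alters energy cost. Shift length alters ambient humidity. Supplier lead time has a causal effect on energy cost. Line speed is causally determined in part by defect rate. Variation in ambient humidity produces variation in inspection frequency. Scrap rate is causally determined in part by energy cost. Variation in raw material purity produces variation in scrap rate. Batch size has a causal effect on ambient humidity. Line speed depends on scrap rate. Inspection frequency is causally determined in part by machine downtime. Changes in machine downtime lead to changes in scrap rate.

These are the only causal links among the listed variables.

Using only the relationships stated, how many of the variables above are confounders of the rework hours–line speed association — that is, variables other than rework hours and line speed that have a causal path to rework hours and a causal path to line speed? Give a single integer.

The common causes are: batch size (to rework hours via batch size → ambient humidity → inspection frequency → rework hours; to line speed via batch size → energy cost → scrap rate → line speed); machine downtime (to rework hours via machine downtime → inspection frequency → rework hours; to line speed via machine downtime → scrap rate → line speed); raw material purity (to rework hours via raw material purity → inspection frequency → rework hours; to line speed via raw material purity → scrap rate → line speed).
Every other variable lacks a causal path to at least one of rework hours and line speed.

3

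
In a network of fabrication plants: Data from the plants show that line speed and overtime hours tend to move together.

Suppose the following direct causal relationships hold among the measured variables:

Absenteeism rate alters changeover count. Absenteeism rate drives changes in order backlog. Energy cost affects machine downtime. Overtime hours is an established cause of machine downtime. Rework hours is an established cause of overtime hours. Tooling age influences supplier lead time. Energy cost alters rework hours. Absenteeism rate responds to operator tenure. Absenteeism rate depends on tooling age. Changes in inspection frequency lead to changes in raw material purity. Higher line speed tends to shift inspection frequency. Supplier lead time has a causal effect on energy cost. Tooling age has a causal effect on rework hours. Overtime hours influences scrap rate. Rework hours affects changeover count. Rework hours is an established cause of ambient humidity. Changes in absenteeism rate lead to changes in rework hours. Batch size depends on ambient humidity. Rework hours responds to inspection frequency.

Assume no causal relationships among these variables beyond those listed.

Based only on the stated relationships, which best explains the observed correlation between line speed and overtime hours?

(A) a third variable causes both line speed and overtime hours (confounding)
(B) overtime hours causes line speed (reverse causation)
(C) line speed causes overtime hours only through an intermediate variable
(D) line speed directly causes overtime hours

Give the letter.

C

Line speed reaches overtime hours through line speed → inspection frequency → rework hours → overtime hours — an indirect causal chain with no direct line speed → overtime hours link. No variable causes both line speed and overtime hours, so confounding is ruled out; the effect is mediated.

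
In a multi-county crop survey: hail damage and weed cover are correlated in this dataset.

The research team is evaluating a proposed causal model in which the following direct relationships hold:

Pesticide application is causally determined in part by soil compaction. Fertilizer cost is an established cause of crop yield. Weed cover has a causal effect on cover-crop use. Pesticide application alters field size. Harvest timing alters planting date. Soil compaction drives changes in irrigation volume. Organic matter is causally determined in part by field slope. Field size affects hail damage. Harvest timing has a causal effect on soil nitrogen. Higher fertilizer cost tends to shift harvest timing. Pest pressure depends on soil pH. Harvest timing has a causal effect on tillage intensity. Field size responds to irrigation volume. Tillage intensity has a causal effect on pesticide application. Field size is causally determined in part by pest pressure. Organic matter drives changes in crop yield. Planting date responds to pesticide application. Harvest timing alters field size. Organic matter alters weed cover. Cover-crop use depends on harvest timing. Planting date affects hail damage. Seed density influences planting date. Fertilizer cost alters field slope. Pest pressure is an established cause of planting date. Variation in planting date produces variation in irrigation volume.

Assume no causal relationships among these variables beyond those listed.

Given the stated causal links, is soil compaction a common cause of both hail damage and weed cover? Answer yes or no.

no

Soil compaction has no stated causal path to weed cover. A confounder must cause both variables, so soil compaction does not qualify.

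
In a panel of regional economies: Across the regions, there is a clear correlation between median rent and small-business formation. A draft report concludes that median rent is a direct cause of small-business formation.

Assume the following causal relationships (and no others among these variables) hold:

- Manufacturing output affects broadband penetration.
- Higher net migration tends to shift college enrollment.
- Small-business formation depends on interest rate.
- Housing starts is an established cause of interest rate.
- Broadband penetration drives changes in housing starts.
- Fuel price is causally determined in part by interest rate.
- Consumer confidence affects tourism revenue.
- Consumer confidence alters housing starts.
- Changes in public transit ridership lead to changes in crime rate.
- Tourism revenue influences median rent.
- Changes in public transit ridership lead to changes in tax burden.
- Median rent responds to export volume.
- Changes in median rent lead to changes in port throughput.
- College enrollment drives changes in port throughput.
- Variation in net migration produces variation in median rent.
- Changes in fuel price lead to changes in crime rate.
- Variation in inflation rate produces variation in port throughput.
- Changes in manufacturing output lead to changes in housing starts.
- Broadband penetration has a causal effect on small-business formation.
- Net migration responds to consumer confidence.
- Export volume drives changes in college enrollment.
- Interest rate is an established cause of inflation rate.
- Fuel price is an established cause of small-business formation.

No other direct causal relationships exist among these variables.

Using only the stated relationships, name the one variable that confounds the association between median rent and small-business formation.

Consumer confidence has a causal path to median rent (consumer confidence → net migration → median rent) and a separate causal path to small-business formation (consumer confidence → housing starts → interest rate → small-business formation), so it is a common cause of both.
No stated relationship gives median rent a causal route to small-business formation, so the correlation is explained by the shared upstream cause rather than a direct effect.

consumer confidence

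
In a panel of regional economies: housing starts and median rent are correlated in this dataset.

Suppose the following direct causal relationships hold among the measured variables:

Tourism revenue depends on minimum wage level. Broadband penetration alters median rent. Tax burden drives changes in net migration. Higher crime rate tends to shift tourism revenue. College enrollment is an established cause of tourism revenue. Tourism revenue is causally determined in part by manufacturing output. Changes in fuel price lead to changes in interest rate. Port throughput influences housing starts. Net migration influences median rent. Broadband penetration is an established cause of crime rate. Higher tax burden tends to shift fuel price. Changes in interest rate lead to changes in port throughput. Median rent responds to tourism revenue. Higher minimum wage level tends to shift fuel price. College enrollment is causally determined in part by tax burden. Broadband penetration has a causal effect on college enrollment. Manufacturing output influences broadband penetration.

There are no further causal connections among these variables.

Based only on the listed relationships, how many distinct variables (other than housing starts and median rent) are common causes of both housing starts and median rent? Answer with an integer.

The common causes are: minimum wage level (to housing starts via minimum wage level → fuel price → interest rate → port throughput → housing starts; to median rent via minimum wage level → tourism revenue → median rent); tax burden (to housing starts via tax burden → fuel price → interest rate → port throughput → housing starts; to median rent via tax burden → net migration → median rent).
Every other variable lacks a causal path to at least one of housing starts and median rent.

2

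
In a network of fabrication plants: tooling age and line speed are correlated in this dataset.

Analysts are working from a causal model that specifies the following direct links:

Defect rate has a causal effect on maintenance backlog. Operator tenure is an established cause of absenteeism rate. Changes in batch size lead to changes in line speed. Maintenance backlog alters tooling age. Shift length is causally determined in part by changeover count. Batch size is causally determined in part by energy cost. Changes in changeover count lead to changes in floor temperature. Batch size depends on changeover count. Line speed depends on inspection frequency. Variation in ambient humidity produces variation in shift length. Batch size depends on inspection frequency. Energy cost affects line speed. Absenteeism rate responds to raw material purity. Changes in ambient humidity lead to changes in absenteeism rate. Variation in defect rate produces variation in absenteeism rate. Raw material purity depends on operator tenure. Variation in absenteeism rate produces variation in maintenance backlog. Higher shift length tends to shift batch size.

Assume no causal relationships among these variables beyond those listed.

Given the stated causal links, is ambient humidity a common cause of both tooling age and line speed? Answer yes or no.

yes

Ambient humidity has a causal path to tooling age (ambient humidity → absenteeism rate → maintenance backlog → tooling age) and to line speed (ambient humidity → shift length → batch size → line speed), so it is a common cause of both — a confounder.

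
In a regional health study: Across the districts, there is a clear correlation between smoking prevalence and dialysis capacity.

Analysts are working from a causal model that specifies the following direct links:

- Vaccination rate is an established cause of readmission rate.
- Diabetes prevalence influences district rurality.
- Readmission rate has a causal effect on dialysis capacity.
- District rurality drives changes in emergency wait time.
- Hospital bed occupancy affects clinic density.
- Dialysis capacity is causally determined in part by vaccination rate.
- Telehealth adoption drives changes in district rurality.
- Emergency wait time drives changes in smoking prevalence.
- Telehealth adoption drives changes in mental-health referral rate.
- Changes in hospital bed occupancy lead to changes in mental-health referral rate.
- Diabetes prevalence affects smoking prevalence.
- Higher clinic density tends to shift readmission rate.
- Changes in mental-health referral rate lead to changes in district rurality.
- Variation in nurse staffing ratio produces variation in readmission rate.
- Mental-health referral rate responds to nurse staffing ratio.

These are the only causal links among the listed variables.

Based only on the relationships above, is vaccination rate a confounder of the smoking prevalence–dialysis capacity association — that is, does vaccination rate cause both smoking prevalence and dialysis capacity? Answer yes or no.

Vaccination rate has no stated causal path to smoking prevalence. A confounder must cause both variables, so vaccination rate does not qualify.

no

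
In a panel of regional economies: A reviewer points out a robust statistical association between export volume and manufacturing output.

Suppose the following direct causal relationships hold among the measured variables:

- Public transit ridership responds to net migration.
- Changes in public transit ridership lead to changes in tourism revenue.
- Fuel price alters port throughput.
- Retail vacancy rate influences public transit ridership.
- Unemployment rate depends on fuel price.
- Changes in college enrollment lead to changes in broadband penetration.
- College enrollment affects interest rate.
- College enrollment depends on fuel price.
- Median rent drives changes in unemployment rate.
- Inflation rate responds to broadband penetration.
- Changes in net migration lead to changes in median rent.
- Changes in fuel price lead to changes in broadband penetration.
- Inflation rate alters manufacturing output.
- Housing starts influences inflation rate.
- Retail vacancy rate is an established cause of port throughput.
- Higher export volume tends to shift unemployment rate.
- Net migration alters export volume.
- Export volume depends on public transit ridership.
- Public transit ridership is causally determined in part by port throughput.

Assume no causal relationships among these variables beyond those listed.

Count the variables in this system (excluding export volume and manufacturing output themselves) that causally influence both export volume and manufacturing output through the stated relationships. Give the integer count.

1

The common causes are: fuel price (to export volume via fuel price → port throughput → public transit ridership → export volume; to manufacturing output via fuel price → broadband penetration → inflation rate → manufacturing output).
Every other variable lacks a causal path to at least one of export volume and manufacturing output.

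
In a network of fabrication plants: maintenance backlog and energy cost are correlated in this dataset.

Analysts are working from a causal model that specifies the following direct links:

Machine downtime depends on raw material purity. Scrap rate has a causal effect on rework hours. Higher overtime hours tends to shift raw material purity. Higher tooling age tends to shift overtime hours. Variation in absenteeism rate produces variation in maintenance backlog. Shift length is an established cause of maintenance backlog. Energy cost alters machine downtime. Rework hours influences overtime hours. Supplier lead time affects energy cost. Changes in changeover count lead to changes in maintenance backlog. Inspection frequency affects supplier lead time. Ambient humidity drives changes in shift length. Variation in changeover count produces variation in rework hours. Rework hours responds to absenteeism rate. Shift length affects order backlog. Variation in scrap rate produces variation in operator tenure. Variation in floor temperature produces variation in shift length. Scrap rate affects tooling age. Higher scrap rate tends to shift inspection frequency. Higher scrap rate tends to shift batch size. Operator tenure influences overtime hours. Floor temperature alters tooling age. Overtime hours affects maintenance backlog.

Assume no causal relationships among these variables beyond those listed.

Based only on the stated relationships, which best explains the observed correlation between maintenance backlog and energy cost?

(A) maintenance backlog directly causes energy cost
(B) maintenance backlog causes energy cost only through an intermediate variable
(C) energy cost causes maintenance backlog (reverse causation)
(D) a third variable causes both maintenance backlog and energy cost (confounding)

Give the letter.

Scrap rate causes maintenance backlog (scrap rate → operator tenure → overtime hours → maintenance backlog) and energy cost (scrap rate → inspection frequency → supplier lead time → energy cost) — a common cause creating the correlation.
There is no stated path from maintenance backlog to energy cost or from energy cost to maintenance backlog, so neither direct nor reverse causation applies.

D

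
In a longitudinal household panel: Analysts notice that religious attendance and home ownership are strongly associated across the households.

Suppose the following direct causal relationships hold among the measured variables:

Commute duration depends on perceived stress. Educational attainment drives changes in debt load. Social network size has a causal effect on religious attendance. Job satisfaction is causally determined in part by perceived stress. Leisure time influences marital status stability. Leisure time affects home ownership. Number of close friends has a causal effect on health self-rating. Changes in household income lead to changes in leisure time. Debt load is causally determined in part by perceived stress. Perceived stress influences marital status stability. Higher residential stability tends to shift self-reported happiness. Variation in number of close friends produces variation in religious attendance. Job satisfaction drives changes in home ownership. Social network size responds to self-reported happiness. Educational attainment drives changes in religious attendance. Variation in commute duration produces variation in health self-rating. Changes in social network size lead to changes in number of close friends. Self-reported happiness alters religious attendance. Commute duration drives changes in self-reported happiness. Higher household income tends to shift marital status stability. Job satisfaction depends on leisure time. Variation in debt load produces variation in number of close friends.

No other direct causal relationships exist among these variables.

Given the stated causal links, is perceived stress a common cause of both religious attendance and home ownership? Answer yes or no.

Perceived stress has a causal path to religious attendance (perceived stress → commute duration → self-reported happiness → religious attendance) and to home ownership (perceived stress → job satisfaction → home ownership), so it is a common cause of both — a confounder.

yes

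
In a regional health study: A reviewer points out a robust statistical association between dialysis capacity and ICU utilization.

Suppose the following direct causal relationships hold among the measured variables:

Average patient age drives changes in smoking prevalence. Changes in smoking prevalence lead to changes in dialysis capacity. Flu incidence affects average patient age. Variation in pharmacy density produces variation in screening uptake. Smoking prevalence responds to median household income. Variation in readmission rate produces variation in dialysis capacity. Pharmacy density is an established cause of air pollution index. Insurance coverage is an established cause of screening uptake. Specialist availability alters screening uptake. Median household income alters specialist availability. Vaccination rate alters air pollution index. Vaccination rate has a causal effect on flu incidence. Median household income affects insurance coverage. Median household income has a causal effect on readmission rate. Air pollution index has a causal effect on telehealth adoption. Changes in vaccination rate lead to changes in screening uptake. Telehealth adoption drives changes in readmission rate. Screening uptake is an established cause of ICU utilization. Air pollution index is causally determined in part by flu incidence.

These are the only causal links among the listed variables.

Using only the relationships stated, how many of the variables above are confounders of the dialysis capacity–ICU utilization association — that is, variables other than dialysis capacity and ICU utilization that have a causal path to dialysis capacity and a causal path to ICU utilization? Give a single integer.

3

The common causes are: median household income (to dialysis capacity via median household income → readmission rate → dialysis capacity; to ICU utilization via median household income → insurance coverage → screening uptake → ICU utilization); pharmacy density (to dialysis capacity via pharmacy density → air pollution index → telehealth adoption → readmission rate → dialysis capacity; to ICU utilization via pharmacy density → screening uptake → ICU utilization); vaccination rate (to dialysis capacity via vaccination rate → air pollution index → telehealth adoption → readmission rate → dialysis capacity; to ICU utilization via vaccination rate → screening uptake → ICU utilization).
Every other variable lacks a causal path to at least one of dialysis capacity and ICU utilization.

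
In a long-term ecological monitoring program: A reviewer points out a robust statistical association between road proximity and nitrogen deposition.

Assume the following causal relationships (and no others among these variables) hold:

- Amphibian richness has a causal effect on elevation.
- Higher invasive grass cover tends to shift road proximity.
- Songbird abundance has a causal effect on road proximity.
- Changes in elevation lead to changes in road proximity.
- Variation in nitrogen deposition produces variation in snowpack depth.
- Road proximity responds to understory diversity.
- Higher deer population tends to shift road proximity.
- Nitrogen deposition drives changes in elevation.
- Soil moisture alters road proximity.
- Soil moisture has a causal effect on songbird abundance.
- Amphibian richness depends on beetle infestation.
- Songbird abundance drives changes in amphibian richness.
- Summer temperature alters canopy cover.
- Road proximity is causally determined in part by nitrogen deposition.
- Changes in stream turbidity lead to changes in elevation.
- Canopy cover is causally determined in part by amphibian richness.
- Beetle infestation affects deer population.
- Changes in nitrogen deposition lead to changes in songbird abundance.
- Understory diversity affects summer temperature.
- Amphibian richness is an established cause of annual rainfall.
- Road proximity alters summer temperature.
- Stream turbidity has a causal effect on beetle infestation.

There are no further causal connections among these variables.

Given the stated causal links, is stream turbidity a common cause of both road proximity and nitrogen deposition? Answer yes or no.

Stream turbidity has no stated causal path to nitrogen deposition. A confounder must cause both variables, so stream turbidity does not qualify.

no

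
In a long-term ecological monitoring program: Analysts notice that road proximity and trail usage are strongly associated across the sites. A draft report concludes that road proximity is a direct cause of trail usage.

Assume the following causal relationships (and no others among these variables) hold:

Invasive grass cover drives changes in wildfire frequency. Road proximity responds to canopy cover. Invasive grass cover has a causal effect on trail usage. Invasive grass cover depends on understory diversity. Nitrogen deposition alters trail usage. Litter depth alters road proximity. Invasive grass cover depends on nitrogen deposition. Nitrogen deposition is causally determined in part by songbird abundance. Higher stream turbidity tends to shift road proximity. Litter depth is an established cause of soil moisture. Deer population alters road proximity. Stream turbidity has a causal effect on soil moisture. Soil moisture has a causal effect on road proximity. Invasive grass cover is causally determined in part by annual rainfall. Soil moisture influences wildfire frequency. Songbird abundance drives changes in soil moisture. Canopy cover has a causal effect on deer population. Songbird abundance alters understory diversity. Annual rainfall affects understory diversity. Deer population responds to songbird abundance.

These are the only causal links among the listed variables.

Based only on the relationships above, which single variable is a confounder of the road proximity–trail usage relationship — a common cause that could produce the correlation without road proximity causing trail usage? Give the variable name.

Songbird abundance has a causal path to road proximity (songbird abundance → deer population → road proximity) and a separate causal path to trail usage (songbird abundance → nitrogen deposition → trail usage), so it is a common cause of both.
No stated relationship gives road proximity a causal route to trail usage, so the correlation is explained by the shared upstream cause rather than a direct effect.

songbird abundance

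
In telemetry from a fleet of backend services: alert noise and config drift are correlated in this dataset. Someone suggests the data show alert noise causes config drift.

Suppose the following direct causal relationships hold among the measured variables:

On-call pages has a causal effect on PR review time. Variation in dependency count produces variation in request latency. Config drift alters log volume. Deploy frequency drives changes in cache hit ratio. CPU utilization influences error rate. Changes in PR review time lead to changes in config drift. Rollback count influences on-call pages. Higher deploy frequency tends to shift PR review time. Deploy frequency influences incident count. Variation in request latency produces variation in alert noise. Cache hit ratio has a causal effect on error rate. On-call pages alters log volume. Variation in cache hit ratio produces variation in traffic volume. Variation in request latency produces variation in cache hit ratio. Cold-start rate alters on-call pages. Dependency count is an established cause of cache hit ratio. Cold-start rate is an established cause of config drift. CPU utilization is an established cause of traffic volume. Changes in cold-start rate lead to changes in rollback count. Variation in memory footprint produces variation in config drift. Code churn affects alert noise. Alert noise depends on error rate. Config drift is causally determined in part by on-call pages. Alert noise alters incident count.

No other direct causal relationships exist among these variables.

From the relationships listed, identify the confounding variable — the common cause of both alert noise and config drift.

deploy frequency

Deploy frequency has a causal path to alert noise (deploy frequency → cache hit ratio → error rate → alert noise) and a separate causal path to config drift (deploy frequency → PR review time → config drift), so it is a common cause of both.
No stated relationship gives alert noise a causal route to config drift, so the correlation is explained by the shared upstream cause rather than a direct effect.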